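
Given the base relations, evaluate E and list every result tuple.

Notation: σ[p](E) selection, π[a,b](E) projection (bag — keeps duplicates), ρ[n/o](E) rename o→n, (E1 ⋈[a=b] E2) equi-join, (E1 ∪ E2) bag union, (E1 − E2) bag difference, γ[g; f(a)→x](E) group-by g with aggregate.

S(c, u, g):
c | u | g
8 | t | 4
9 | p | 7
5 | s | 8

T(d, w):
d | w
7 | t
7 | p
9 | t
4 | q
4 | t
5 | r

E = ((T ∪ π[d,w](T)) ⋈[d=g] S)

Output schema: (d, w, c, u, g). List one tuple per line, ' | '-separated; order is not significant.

Row counts bottom-up:
  T → 6
  T → 6
  π[d,w](T) → 6
  (T ∪ π[d,w](T)) → 12
  S → 3
  ((T ∪ π[d,w](T)) ⋈[d=g] S) → 8

== RESULT ==
d | w | c | u | g
4 | q | 8 | t | 4
4 | q | 8 | t | 4
4 | t | 8 | t | 4
4 | t | 8 | t | 4
7 | p | 9 | p | 7
7 | p | 9 | p | 7
7 | t | 9 | p | 7
7 | t | 9 | p | 7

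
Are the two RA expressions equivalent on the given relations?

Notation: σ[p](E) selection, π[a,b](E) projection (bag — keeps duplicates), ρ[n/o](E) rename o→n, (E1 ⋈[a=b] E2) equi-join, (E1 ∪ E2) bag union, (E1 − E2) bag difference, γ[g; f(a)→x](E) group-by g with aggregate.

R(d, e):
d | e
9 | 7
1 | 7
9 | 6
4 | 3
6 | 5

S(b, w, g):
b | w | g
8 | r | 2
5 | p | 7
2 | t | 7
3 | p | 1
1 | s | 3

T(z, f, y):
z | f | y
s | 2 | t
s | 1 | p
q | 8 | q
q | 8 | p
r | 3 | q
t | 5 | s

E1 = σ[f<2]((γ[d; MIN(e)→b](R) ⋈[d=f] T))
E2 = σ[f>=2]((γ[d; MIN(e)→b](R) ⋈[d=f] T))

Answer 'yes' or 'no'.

E1 per-node cardinality:
  R → 5
  γ[d; MIN(e)→b](R) → 4
  T → 6
  (γ[d; MIN(e)→b](R) ⋈[d=f] T) → 1
  σ[f<2]((γ[d; MIN(e)→b](R) ⋈[d=f] T)) → 1
E2 per-node cardinality:
  R → 5
  γ[d; MIN(e)→b](R) → 4
  T → 6
  (γ[d; MIN(e)→b](R) ⋈[d=f] T) → 1
  σ[f>=2]((γ[d; MIN(e)→b](R) ⋈[d=f] T)) → 0

E1 result:
d | b | z | f | y
1 | 7 | s | 1 | p
E2 result:
d | b | z | f | y
(0 rows)
Witness: (1, 7, 's', 1, 'p') appears 1× in E1 but 0× in E2.

no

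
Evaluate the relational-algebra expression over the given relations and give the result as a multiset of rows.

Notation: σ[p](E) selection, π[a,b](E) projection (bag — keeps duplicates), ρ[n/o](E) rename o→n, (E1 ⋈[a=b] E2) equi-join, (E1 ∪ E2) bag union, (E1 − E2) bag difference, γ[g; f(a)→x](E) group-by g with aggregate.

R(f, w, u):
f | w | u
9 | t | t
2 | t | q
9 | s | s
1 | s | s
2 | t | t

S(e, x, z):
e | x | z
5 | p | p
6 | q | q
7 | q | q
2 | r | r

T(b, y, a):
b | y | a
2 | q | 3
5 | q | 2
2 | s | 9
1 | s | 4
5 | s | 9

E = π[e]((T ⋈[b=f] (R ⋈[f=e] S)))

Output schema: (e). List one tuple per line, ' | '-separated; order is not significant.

Row counts bottom-up:
  T → 5
  R → 5
  S → 4
  (R ⋈[f=e] S) → 2
  (T ⋈[b=f] (R ⋈[f=e] S)) → 4
  π[e]((T ⋈[b=f] (R ⋈[f=e] S))) → 4

== RESULT ==
e
2
2
2
2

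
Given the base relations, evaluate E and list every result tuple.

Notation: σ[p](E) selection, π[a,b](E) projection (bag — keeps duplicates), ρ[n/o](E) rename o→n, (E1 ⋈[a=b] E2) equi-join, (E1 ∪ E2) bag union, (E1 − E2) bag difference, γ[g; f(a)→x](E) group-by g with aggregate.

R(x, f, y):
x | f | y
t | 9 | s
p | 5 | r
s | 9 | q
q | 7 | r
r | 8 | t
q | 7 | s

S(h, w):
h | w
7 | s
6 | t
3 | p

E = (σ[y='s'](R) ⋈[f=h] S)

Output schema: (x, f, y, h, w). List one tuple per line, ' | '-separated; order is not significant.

Per-node cardinality:
  R → 6
  σ[y='s'](R) → 2
  S → 3
  (σ[y='s'](R) ⋈[f=h] S) → 1

== RESULT ==
x | f | y | h | w
q | 7 | s | 7 | s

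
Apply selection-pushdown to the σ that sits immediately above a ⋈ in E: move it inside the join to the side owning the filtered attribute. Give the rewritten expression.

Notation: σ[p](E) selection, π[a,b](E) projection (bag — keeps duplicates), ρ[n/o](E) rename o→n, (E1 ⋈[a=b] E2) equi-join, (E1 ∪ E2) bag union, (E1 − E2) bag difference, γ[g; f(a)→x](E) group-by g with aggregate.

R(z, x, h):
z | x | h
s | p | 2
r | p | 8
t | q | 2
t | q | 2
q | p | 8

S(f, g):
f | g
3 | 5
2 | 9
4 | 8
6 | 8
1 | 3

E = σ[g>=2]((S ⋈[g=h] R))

σ filters on g, owned by the left side.
E' = (σ[g>=2](S) ⋈[g=h] R)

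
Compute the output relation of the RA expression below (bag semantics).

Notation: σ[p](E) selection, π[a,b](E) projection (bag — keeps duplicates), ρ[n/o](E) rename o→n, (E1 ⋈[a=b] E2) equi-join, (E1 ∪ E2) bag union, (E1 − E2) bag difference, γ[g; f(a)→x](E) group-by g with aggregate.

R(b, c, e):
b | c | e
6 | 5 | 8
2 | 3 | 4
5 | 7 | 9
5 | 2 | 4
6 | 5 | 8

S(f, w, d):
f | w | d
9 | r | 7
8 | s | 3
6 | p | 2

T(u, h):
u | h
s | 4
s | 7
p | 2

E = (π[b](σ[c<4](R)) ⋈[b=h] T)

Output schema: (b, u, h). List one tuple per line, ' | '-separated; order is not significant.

Per-node cardinality:
  R → 5
  σ[c<4](R) → 2
  π[b](σ[c<4](R)) → 2
  T → 3
  (π[b](σ[c<4](R)) ⋈[b=h] T) → 1

== RESULT ==
b | u | h
2 | p | 2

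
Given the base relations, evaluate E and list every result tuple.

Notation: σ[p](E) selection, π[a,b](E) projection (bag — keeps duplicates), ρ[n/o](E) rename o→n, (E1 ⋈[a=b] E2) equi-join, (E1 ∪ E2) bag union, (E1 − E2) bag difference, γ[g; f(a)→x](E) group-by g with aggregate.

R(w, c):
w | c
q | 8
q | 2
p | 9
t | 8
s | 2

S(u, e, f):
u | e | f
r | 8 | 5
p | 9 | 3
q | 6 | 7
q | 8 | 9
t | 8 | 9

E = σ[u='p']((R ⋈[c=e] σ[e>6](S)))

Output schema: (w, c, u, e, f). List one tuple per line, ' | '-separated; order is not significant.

Per-node cardinality:
  R → 5
  S → 5
  σ[e>6](S) → 4
  (R ⋈[c=e] σ[e>6](S)) → 7
  σ[u='p']((R ⋈[c=e] σ[e>6](S))) → 1

== RESULT ==
w | c | u | e | f
p | 9 | p | 9 | 3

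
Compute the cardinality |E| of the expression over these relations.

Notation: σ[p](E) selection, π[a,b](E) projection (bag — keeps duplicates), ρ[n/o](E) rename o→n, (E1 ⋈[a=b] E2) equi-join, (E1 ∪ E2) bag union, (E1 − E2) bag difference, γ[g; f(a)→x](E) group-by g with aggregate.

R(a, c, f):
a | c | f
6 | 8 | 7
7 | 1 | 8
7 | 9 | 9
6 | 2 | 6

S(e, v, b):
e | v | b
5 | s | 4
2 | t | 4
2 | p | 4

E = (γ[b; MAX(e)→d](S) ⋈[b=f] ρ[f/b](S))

Stepwise |·|:
  S → 3
  γ[b; MAX(e)→d](S) → 1
  S → 3
  ρ[f/b](S) → 3
  (γ[b; MAX(e)→d](S) ⋈[b=f] ρ[f/b](S)) → 3

|E| = 3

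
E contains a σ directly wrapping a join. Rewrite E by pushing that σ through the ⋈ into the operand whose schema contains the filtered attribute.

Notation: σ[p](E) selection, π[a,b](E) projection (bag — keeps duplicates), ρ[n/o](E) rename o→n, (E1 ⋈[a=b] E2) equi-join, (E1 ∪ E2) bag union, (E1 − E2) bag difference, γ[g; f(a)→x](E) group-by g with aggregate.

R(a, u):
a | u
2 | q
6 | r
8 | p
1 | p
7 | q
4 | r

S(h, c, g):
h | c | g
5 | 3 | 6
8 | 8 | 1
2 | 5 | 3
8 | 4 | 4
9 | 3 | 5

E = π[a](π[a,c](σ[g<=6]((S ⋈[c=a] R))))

σ filters on g, owned by the left side.
E' = π[a](π[a,c]((σ[g<=6](S) ⋈[c=a] R)))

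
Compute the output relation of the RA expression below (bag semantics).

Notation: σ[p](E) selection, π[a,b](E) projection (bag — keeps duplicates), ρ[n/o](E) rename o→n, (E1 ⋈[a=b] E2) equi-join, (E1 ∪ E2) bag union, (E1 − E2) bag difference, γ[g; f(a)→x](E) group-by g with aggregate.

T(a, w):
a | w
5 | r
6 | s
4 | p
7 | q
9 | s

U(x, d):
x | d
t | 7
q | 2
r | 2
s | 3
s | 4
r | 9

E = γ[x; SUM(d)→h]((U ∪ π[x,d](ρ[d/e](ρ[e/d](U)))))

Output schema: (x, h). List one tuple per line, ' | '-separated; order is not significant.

Stepwise |·|:
  U → 6
  U → 6
  ρ[e/d](U) → 6
  ρ[d/e](ρ[e/d](U)) → 6
  π[x,d](ρ[d/e](ρ[e/d](U))) → 6
  (U ∪ π[x,d](ρ[d/e](ρ[e/d](U)))) → 12
  γ[x; SUM(d)→h]((U ∪ π[x,d](ρ[d/e](ρ[e/d](U))))) → 4

== RESULT ==
x | h
q | 4
r | 22
s | 14
t | 14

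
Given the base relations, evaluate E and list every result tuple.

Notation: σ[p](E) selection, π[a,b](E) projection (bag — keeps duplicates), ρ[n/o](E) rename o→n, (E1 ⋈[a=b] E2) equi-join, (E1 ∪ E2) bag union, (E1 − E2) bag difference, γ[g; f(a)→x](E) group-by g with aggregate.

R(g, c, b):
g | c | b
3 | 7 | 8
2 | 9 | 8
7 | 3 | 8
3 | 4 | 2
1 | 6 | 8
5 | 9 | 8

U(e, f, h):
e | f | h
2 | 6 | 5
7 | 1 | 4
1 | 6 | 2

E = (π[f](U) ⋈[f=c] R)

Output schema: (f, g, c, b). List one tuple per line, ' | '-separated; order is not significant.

Stepwise |·|:
  U → 3
  π[f](U) → 3
  R → 6
  (π[f](U) ⋈[f=c] R) → 2

== RESULT ==
f | g | c | b
6 | 1 | 6 | 8
6 | 1 | 6 | 8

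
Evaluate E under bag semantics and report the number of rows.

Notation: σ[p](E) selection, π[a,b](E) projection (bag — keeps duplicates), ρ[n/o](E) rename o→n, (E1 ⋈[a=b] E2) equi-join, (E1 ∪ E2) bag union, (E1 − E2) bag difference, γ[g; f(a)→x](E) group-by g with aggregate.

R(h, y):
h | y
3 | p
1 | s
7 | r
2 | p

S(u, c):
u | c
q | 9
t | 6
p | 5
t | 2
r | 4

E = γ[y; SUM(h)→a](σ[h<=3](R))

Subexpression sizes:
  R → 4
  σ[h<=3](R) → 3
  γ[y; SUM(h)→a](σ[h<=3](R)) → 2

|E| = 2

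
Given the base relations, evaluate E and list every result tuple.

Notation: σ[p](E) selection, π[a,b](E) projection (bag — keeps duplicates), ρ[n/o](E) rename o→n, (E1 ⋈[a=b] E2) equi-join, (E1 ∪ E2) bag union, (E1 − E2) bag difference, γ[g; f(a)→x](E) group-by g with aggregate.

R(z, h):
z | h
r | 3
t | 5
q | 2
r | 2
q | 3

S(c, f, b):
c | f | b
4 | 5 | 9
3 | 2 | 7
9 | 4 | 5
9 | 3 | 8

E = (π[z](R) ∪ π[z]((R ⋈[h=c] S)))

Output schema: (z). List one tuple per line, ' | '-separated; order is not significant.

Subexpression sizes:
  R → 5
  π[z](R) → 5
  R → 5
  S → 4
  (R ⋈[h=c] S) → 2
  π[z]((R ⋈[h=c] S)) → 2
  (π[z](R) ∪ π[z]((R ⋈[h=c] S))) → 7

== RESULT ==
z
q
q
q
r
r
r
t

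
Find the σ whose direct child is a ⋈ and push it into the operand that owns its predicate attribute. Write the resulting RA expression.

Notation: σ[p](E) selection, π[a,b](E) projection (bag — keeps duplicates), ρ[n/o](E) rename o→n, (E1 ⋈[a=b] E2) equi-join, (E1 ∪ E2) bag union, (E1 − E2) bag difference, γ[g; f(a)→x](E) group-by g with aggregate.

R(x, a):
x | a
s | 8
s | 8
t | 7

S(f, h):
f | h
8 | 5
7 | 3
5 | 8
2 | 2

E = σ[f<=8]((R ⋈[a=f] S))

σ filters on f, owned by the right side.
E' = (R ⋈[a=f] σ[f<=8](S))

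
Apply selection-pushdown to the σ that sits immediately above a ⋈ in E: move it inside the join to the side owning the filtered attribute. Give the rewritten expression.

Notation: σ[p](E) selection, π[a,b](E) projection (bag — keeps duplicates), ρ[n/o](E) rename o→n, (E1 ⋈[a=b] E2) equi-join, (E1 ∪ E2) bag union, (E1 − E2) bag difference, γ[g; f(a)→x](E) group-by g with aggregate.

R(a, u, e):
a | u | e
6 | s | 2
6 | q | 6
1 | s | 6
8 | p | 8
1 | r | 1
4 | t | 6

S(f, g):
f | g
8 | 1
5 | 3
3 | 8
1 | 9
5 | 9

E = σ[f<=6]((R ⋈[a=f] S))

σ filters on f, owned by the right side.
E' = (R ⋈[a=f] σ[f<=6](S))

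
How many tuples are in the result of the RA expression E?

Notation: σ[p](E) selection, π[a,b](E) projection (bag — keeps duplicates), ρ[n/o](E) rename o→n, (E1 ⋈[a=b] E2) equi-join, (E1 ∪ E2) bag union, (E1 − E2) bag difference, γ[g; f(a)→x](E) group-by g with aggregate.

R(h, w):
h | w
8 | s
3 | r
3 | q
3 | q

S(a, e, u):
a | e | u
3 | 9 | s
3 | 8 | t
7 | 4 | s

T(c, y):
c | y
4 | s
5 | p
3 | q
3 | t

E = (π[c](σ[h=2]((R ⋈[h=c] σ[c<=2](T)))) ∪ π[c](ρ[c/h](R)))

Subexpression sizes:
  R → 4
  T → 4
  σ[c<=2](T) → 0
  (R ⋈[h=c] σ[c<=2](T)) → 0
  σ[h=2]((R ⋈[h=c] σ[c<=2](T))) → 0
  π[c](σ[h=2]((R ⋈[h=c] σ[c<=2](T)))) → 0
  R → 4
  ρ[c/h](R) → 4
  π[c](ρ[c/h](R)) → 4
  (π[c](σ[h=2]((R ⋈[h=c] σ[c<=2](T)))) ∪ π[c](ρ[c/h](R))) → 4

|E| = 4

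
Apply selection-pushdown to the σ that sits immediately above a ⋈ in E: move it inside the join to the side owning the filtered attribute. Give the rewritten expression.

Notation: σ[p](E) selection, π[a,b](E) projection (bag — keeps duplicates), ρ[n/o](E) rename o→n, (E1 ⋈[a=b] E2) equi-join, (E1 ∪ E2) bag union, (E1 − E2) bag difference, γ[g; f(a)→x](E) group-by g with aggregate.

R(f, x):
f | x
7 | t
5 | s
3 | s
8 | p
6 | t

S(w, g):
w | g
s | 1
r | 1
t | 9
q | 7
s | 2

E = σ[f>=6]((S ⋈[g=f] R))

σ filters on f, owned by the right side.
E' = (S ⋈[g=f] σ[f>=6](R))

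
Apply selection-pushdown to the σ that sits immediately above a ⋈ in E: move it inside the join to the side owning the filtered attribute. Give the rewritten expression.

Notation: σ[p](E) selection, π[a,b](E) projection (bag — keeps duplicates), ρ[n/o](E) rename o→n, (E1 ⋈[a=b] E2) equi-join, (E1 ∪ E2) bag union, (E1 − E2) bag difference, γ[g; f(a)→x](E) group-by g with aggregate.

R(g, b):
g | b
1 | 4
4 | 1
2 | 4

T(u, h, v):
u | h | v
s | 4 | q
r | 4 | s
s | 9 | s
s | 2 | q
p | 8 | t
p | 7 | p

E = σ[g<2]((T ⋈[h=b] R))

σ filters on g, owned by the right side.
E' = (T ⋈[h=b] σ[g<2](R))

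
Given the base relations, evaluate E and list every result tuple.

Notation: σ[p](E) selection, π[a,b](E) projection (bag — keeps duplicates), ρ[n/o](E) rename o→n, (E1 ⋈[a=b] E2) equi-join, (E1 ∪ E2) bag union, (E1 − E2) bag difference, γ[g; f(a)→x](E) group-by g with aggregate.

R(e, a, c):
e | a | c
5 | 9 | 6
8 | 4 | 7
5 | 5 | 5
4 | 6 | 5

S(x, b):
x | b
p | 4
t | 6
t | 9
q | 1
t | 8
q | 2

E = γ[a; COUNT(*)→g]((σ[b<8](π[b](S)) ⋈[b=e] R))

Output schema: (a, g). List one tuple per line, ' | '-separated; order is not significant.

Subexpression sizes:
  S → 6
  π[b](S) → 6
  σ[b<8](π[b](S)) → 4
  R → 4
  (σ[b<8](π[b](S)) ⋈[b=e] R) → 1
  γ[a; COUNT(*)→g]((σ[b<8](π[b](S)) ⋈[b=e] R)) → 1

== RESULT ==
a | g
6 | 1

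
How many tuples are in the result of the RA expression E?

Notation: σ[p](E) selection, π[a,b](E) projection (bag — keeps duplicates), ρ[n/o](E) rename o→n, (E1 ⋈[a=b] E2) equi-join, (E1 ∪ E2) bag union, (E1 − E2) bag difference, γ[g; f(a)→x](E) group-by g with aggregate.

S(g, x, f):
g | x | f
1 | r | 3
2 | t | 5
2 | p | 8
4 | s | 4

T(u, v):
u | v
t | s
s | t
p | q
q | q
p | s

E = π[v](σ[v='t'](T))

Stepwise |·|:
  T → 5
  σ[v='t'](T) → 1
  π[v](σ[v='t'](T)) → 1

|E| = 1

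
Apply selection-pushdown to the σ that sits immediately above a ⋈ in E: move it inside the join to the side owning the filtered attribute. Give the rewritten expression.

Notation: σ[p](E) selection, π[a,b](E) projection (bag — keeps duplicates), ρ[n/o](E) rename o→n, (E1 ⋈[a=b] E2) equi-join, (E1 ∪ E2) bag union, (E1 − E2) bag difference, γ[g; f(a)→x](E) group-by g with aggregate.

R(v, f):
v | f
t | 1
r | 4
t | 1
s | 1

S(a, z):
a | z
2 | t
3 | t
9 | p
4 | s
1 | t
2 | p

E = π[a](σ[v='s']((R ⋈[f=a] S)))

σ filters on v, owned by the left side.
E' = π[a]((σ[v='s'](R) ⋈[f=a] S))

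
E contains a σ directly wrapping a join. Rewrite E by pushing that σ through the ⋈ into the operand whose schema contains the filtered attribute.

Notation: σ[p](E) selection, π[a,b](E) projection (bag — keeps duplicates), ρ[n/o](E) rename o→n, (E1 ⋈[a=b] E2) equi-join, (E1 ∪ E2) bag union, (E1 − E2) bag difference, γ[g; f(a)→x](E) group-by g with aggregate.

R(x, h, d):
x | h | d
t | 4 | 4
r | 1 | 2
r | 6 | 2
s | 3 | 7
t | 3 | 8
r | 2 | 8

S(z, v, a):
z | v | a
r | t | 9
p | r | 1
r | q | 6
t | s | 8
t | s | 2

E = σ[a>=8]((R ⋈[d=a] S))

σ filters on a, owned by the right side.
E' = (R ⋈[d=a] σ[a>=8](S))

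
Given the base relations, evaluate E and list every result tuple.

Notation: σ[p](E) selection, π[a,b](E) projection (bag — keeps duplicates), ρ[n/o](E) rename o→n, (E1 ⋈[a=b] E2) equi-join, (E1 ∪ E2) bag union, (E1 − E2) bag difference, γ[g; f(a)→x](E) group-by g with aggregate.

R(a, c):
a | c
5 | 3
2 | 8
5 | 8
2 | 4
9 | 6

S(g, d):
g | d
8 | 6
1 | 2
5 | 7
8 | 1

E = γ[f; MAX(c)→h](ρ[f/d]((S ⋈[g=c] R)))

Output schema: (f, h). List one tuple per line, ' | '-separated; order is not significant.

Per-node cardinality:
  S → 4
  R → 5
  (S ⋈[g=c] R) → 4
  ρ[f/d]((S ⋈[g=c] R)) → 4
  γ[f; MAX(c)→h](ρ[f/d]((S ⋈[g=c] R))) → 2

== RESULT ==
f | h
1 | 8
6 | 8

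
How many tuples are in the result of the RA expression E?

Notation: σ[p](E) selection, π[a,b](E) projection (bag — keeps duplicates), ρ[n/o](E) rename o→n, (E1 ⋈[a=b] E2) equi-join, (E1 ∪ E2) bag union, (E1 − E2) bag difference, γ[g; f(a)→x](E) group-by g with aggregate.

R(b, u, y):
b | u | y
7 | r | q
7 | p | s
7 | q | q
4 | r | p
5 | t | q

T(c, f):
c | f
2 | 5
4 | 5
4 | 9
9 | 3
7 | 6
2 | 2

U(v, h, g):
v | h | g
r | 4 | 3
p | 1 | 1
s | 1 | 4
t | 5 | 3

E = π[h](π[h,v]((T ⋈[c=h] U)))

Per-node cardinality:
  T → 6
  U → 4
  (T ⋈[c=h] U) → 2
  π[h,v]((T ⋈[c=h] U)) → 2
  π[h](π[h,v]((T ⋈[c=h] U))) → 2

|E| = 2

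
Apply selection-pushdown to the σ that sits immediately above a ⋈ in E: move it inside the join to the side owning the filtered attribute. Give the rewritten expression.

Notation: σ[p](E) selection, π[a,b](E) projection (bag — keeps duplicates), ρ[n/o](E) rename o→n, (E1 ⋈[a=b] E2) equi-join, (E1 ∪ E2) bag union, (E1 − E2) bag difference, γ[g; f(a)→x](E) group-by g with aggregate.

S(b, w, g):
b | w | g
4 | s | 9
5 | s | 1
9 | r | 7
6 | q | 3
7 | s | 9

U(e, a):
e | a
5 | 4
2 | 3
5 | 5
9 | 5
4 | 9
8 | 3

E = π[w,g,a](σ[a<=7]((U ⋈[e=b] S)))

σ filters on a, owned by the left side.
E' = π[w,g,a]((σ[a<=7](U) ⋈[e=b] S))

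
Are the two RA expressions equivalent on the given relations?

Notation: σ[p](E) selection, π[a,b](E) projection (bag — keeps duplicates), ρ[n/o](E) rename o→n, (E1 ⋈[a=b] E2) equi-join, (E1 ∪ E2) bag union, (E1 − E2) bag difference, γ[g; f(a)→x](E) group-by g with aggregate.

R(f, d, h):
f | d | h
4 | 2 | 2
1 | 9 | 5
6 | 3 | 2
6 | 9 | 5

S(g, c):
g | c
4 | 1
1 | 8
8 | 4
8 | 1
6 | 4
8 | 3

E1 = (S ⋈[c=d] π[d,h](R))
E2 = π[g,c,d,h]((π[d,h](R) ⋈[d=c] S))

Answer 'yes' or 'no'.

E1 per-node cardinality:
  S → 6
  R → 4
  π[d,h](R) → 4
  (S ⋈[c=d] π[d,h](R)) → 1
E2 per-node cardinality:
  R → 4
  π[d,h](R) → 4
  S → 6
  (π[d,h](R) ⋈[d=c] S) → 1
  π[g,c,d,h]((π[d,h](R) ⋈[d=c] S)) → 1

E1 and E2 produce the same multiset:
g | c | d | h
8 | 3 | 3 | 2

yes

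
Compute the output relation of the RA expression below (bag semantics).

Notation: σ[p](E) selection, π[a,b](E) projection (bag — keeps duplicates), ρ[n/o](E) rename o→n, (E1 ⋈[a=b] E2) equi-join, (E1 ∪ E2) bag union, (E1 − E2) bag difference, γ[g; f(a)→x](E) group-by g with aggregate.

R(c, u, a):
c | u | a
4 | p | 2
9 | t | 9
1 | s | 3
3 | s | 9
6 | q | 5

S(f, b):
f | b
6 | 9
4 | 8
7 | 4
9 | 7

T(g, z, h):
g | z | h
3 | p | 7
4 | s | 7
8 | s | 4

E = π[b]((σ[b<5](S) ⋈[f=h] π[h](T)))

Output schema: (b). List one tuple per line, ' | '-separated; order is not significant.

Row counts bottom-up:
  S → 4
  σ[b<5](S) → 1
  T → 3
  π[h](T) → 3
  (σ[b<5](S) ⋈[f=h] π[h](T)) → 2
  π[b]((σ[b<5](S) ⋈[f=h] π[h](T))) → 2

== RESULT ==
b
4
4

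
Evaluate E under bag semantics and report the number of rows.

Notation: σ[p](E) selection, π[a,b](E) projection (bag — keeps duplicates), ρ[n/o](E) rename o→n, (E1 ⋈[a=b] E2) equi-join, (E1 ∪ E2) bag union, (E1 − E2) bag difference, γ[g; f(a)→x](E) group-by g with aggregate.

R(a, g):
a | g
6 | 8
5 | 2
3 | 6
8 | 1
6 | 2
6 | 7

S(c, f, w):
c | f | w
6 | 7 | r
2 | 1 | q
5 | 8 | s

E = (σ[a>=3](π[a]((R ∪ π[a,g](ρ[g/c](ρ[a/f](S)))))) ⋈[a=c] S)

Subexpression sizes:
  R → 6
  S → 3
  ρ[a/f](S) → 3
  ρ[g/c](ρ[a/f](S)) → 3
  π[a,g](ρ[g/c](ρ[a/f](S))) → 3
  (R ∪ π[a,g](ρ[g/c](ρ[a/f](S)))) → 9
  π[a]((R ∪ π[a,g](ρ[g/c](ρ[a/f](S))))) → 9
  σ[a>=3](π[a]((R ∪ π[a,g](ρ[g/c](ρ[a/f](S)))))) → 8
  S → 3
  (σ[a>=3](π[a]((R ∪ π[a,g](ρ[g/c](ρ[a/f](S)))))) ⋈[a=c] S) → 4

|E| = 4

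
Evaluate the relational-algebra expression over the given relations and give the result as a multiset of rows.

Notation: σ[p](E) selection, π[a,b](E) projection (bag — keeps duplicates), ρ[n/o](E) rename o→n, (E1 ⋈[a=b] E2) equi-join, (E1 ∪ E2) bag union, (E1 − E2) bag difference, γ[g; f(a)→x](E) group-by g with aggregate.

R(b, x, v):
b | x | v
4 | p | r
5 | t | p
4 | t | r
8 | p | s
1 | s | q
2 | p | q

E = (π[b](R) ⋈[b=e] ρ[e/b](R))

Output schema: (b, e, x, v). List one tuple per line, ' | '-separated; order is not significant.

Row counts bottom-up:
  R → 6
  π[b](R) → 6
  R → 6
  ρ[e/b](R) → 6
  (π[b](R) ⋈[b=e] ρ[e/b](R)) → 8

== RESULT ==
b | e | x | v
1 | 1 | s | q
2 | 2 | p | q
4 | 4 | p | r
4 | 4 | p | r
4 | 4 | t | r
4 | 4 | t | r
5 | 5 | t | p
8 | 8 | p | s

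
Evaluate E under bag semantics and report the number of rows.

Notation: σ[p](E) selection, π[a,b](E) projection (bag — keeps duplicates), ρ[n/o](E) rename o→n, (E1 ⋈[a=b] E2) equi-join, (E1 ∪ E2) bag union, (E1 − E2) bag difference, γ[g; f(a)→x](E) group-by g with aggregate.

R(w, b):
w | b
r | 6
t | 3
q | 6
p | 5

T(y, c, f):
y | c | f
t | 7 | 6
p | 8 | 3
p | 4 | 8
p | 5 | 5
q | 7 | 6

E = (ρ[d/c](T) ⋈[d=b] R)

Row counts bottom-up:
  T → 5
  ρ[d/c](T) → 5
  R → 4
  (ρ[d/c](T) ⋈[d=b] R) → 1

|E| = 1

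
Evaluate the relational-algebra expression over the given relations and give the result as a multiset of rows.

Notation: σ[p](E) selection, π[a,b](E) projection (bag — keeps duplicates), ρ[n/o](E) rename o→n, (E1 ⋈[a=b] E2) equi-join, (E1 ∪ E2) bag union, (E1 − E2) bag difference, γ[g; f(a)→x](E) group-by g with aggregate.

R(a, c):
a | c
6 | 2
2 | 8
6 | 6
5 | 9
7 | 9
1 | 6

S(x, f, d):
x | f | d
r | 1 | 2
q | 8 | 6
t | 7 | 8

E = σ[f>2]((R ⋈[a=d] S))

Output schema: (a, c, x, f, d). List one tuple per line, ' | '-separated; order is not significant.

Per-node cardinality:
  R → 6
  S → 3
  (R ⋈[a=d] S) → 3
  σ[f>2]((R ⋈[a=d] S)) → 2

== RESULT ==
a | c | x | f | d
6 | 2 | q | 8 | 6
6 | 6 | q | 8 | 6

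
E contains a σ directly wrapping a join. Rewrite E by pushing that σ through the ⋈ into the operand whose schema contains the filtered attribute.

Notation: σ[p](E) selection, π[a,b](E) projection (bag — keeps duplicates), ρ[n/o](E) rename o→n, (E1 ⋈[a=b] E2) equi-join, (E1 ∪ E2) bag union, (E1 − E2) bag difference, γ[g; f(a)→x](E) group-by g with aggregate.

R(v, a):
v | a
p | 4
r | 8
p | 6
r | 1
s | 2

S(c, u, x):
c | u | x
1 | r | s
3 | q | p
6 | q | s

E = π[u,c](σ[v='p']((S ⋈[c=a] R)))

σ filters on v, owned by the right side.
E' = π[u,c]((S ⋈[c=a] σ[v='p'](R)))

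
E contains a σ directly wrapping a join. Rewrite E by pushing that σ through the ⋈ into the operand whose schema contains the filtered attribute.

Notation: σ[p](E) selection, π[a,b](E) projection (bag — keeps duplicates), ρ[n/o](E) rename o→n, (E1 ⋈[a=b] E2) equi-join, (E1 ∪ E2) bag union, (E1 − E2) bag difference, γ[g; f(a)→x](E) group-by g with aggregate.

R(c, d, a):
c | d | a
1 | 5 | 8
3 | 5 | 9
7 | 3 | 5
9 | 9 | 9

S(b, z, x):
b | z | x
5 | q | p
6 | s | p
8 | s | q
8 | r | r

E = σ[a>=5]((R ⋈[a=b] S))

σ filters on a, owned by the left side.
E' = (σ[a>=5](R) ⋈[a=b] S)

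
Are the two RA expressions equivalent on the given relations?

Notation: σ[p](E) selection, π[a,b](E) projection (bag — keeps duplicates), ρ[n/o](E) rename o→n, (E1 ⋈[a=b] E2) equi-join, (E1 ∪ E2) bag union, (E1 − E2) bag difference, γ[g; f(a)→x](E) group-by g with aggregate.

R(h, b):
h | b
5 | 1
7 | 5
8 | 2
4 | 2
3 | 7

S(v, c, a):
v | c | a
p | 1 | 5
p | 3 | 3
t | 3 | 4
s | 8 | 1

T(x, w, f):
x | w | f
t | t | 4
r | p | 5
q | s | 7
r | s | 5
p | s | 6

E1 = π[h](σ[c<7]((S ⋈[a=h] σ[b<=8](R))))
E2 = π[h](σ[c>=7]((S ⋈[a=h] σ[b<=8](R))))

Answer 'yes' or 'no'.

E1 stepwise |·|:
  S → 4
  R → 5
  σ[b<=8](R) → 5
  (S ⋈[a=h] σ[b<=8](R)) → 3
  σ[c<7]((S ⋈[a=h] σ[b<=8](R))) → 3
  π[h](σ[c<7]((S ⋈[a=h] σ[b<=8](R)))) → 3
E2 stepwise |·|:
  S → 4
  R → 5
  σ[b<=8](R) → 5
  (S ⋈[a=h] σ[b<=8](R)) → 3
  σ[c>=7]((S ⋈[a=h] σ[b<=8](R))) → 0
  π[h](σ[c>=7]((S ⋈[a=h] σ[b<=8](R)))) → 0

E1 result:
h
3
4
5
E2 result:
h
(0 rows)
Witness: (3,) appears 1× in E1 but 0× in E2.

no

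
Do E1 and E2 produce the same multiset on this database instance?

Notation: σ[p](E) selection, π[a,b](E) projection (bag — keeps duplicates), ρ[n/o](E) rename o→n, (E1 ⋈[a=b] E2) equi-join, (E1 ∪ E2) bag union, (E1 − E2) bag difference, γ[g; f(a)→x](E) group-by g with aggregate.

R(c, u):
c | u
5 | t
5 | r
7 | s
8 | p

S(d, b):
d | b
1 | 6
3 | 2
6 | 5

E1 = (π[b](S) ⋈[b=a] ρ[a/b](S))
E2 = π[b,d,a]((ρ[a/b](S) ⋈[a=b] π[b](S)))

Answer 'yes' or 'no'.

E1 row counts bottom-up:
  S → 3
  π[b](S) → 3
  S → 3
  ρ[a/b](S) → 3
  (π[b](S) ⋈[b=a] ρ[a/b](S)) → 3
E2 row counts bottom-up:
  S → 3
  ρ[a/b](S) → 3
  S → 3
  π[b](S) → 3
  (ρ[a/b](S) ⋈[a=b] π[b](S)) → 3
  π[b,d,a]((ρ[a/b](S) ⋈[a=b] π[b](S))) → 3

E1 and E2 produce the same multiset:
b | d | a
2 | 3 | 2
5 | 6 | 5
6 | 1 | 6

yes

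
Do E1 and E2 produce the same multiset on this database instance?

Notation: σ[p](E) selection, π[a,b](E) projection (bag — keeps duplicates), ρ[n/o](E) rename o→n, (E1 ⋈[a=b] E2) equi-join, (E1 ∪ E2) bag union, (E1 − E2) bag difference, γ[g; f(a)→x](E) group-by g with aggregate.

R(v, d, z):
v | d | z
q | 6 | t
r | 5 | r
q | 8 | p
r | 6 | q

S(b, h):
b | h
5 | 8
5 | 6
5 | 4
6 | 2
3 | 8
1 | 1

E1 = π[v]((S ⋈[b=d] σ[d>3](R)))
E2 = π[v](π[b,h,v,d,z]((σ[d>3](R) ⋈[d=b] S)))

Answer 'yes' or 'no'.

E1 row counts bottom-up:
  S → 6
  R → 4
  σ[d>3](R) → 4
  (S ⋈[b=d] σ[d>3](R)) → 5
  π[v]((S ⋈[b=d] σ[d>3](R))) → 5
E2 row counts bottom-up:
  R → 4
  σ[d>3](R) → 4
  S → 6
  (σ[d>3](R) ⋈[d=b] S) → 5
  π[b,h,v,d,z]((σ[d>3](R) ⋈[d=b] S)) → 5
  π[v](π[b,h,v,d,z]((σ[d>3](R) ⋈[d=b] S))) → 5

E1 and E2 produce the same multiset:
v
q
r
r
r
r

yes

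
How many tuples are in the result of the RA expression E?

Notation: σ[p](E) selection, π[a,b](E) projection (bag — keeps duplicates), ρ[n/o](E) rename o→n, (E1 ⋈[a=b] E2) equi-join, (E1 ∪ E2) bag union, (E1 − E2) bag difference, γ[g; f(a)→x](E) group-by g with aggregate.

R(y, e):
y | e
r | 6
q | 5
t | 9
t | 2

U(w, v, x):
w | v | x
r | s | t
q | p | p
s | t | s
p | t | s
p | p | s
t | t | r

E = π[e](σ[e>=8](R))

Subexpression sizes:
  R → 4
  σ[e>=8](R) → 1
  π[e](σ[e>=8](R)) → 1

|E| = 1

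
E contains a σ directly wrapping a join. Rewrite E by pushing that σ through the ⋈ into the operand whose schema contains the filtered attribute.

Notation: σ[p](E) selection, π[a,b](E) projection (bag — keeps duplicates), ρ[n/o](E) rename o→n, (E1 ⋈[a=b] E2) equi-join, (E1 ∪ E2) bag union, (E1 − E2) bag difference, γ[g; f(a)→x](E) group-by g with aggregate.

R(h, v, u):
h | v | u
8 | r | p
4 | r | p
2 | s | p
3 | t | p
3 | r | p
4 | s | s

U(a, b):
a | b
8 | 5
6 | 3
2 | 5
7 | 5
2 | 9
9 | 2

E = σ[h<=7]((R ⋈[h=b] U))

σ filters on h, owned by the left side.
E' = (σ[h<=7](R) ⋈[h=b] U)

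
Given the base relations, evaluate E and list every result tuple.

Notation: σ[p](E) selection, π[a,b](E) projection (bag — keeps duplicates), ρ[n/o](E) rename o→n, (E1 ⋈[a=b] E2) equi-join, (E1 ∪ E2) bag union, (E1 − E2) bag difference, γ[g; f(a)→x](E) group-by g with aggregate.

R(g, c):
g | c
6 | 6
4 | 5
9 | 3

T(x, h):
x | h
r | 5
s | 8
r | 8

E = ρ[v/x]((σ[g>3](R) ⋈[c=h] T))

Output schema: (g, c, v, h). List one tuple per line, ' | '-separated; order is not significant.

Row counts bottom-up:
  R → 3
  σ[g>3](R) → 3
  T → 3
  (σ[g>3](R) ⋈[c=h] T) → 1
  ρ[v/x]((σ[g>3](R) ⋈[c=h] T)) → 1

== RESULT ==
g | c | v | h
4 | 5 | r | 5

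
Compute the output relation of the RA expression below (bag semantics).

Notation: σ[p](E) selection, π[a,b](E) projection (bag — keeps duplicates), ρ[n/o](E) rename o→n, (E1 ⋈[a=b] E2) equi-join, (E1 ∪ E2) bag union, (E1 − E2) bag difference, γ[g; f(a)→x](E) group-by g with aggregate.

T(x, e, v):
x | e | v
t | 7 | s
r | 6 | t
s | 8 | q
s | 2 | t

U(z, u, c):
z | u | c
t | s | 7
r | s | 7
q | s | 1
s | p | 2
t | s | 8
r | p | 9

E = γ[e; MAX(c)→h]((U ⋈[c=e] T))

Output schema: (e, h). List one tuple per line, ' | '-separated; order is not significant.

Row counts bottom-up:
  U → 6
  T → 4
  (U ⋈[c=e] T) → 4
  γ[e; MAX(c)→h]((U ⋈[c=e] T)) → 3

== RESULT ==
e | h
2 | 2
7 | 7
8 | 8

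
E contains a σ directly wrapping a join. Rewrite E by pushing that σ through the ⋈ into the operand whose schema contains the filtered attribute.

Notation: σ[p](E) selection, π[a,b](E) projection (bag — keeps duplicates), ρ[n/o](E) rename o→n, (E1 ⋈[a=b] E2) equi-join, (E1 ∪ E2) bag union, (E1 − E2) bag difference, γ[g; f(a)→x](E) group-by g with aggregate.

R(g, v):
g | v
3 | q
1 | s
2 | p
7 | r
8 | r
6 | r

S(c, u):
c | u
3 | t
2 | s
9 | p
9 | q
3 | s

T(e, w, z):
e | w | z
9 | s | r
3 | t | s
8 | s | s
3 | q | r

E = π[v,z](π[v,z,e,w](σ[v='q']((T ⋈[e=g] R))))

σ filters on v, owned by the right side.
E' = π[v,z](π[v,z,e,w]((T ⋈[e=g] σ[v='q'](R))))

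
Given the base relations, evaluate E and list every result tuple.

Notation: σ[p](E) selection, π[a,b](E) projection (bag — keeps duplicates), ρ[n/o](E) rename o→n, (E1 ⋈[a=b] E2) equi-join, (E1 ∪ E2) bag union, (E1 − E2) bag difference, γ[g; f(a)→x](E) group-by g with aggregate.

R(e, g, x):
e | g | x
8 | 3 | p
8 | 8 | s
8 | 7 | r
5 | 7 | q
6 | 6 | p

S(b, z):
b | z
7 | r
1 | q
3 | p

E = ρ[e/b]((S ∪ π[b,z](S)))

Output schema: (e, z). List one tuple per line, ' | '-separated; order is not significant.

Subexpression sizes:
  S → 3
  S → 3
  π[b,z](S) → 3
  (S ∪ π[b,z](S)) → 6
  ρ[e/b]((S ∪ π[b,z](S))) → 6

== RESULT ==
e | z
1 | q
1 | q
3 | p
3 | p
7 | r
7 | r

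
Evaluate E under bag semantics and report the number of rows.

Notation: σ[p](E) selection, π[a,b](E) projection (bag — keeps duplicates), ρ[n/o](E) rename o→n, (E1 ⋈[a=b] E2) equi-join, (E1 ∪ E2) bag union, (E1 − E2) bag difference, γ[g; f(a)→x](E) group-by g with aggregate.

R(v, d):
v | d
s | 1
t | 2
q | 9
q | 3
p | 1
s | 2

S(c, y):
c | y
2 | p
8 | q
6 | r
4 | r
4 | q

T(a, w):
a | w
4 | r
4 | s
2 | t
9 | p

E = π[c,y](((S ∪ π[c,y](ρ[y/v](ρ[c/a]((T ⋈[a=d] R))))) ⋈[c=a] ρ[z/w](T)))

Per-node cardinality:
  S → 5
  T → 4
  R → 6
  (T ⋈[a=d] R) → 3
  ρ[c/a]((T ⋈[a=d] R)) → 3
  ρ[y/v](ρ[c/a]((T ⋈[a=d] R))) → 3
  π[c,y](ρ[y/v](ρ[c/a]((T ⋈[a=d] R)))) → 3
  (S ∪ π[c,y](ρ[y/v](ρ[c/a]((T ⋈[a=d] R))))) → 8
  T → 4
  ρ[z/w](T) → 4
  ((S ∪ π[c,y](ρ[y/v](ρ[c/a]((T ⋈[a=d] R))))) ⋈[c=a] ρ[z/w](T)) → 8
  π[c,y](((S ∪ π[c,y](ρ[y/v](ρ[c/a]((T ⋈[a=d] R))))) ⋈[c=a] ρ[z/w](T))) → 8

|E| = 8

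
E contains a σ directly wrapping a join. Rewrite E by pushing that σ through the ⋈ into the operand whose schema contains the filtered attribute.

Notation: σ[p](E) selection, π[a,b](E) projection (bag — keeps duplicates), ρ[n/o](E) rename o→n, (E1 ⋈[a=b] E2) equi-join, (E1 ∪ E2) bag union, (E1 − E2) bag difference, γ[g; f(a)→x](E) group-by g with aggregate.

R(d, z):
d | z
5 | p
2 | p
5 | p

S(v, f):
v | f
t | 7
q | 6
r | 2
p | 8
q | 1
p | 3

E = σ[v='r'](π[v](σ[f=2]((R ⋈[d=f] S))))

σ filters on f, owned by the right side.
E' = σ[v='r'](π[v]((R ⋈[d=f] σ[f=2](S))))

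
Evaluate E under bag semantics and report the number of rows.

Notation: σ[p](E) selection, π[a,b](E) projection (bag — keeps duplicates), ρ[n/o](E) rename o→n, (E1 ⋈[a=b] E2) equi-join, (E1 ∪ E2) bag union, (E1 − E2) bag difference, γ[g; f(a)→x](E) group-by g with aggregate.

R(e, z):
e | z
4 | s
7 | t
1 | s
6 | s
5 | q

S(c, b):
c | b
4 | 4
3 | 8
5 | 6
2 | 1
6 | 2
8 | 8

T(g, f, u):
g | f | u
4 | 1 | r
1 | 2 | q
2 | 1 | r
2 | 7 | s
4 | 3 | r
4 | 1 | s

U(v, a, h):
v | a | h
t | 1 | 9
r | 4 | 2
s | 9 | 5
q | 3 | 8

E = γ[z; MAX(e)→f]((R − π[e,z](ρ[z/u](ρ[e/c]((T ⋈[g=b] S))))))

Row counts bottom-up:
  R → 5
  T → 6
  S → 6
  (T ⋈[g=b] S) → 6
  ρ[e/c]((T ⋈[g=b] S)) → 6
  ρ[z/u](ρ[e/c]((T ⋈[g=b] S))) → 6
  π[e,z](ρ[z/u](ρ[e/c]((T ⋈[g=b] S)))) → 6
  (R − π[e,z](ρ[z/u](ρ[e/c]((T ⋈[g=b] S))))) → 3
  γ[z; MAX(e)→f]((R − π[e,z](ρ[z/u](ρ[e/c]((T ⋈[g=b] S)))))) → 3

|E| = 3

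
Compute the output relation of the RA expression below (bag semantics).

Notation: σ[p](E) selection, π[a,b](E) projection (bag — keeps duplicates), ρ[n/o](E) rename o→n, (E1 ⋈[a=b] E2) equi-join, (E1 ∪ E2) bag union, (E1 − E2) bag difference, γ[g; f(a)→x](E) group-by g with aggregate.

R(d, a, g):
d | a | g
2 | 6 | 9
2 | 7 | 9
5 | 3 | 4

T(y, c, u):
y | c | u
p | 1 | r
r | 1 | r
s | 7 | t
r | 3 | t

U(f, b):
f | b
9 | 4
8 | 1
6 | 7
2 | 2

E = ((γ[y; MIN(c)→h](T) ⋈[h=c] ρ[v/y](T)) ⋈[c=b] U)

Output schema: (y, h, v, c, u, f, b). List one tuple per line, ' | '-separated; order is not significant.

Row counts bottom-up:
  T → 4
  γ[y; MIN(c)→h](T) → 3
  T → 4
  ρ[v/y](T) → 4
  (γ[y; MIN(c)→h](T) ⋈[h=c] ρ[v/y](T)) → 5
  U → 4
  ((γ[y; MIN(c)→h](T) ⋈[h=c] ρ[v/y](T)) ⋈[c=b] U) → 5

== RESULT ==
y | h | v | c | u | f | b
p | 1 | p | 1 | r | 8 | 1
p | 1 | r | 1 | r | 8 | 1
r | 1 | p | 1 | r | 8 | 1
r | 1 | r | 1 | r | 8 | 1
s | 7 | s | 7 | t | 6 | 7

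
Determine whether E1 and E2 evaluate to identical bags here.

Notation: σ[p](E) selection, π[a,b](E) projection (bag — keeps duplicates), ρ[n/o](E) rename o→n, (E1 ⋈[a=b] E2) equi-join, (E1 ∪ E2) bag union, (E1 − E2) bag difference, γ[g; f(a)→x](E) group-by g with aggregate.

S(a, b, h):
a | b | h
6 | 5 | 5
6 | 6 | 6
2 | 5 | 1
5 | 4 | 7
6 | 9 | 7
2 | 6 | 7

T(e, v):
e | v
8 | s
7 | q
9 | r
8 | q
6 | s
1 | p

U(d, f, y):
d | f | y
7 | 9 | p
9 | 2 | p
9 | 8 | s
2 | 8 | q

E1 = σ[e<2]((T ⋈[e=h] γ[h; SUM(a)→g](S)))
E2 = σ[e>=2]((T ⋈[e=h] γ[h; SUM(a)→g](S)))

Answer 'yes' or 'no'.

E1 subexpression sizes:
  T → 6
  S → 6
  γ[h; SUM(a)→g](S) → 4
  (T ⋈[e=h] γ[h; SUM(a)→g](S)) → 3
  σ[e<2]((T ⋈[e=h] γ[h; SUM(a)→g](S))) → 1
E2 subexpression sizes:
  T → 6
  S → 6
  γ[h; SUM(a)→g](S) → 4
  (T ⋈[e=h] γ[h; SUM(a)→g](S)) → 3
  σ[e>=2]((T ⋈[e=h] γ[h; SUM(a)→g](S))) → 2

E1 result:
e | v | h | g
1 | p | 1 | 2
E2 result:
e | v | h | g
6 | s | 6 | 6
7 | q | 7 | 13
Witness: (6, 's', 6, 6) appears 0× in E1 but 1× in E2.

no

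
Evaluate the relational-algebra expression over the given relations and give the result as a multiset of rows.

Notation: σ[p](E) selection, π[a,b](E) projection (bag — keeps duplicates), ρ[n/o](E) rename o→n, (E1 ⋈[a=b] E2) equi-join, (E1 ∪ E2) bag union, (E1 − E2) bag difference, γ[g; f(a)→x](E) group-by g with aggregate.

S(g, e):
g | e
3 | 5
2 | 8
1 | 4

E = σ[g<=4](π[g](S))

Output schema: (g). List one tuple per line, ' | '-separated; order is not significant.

Per-node cardinality:
  S → 3
  π[g](S) → 3
  σ[g<=4](π[g](S)) → 3

== RESULT ==
g
1
2
3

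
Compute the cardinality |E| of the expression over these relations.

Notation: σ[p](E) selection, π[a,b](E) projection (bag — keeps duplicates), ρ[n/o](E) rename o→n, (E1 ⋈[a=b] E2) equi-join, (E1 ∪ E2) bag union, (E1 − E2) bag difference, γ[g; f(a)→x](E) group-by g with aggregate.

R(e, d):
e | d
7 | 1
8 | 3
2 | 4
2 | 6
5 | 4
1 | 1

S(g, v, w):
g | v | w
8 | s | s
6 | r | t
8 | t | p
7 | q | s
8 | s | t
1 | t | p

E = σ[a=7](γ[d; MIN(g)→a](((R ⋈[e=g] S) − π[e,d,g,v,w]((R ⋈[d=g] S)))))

Row counts bottom-up:
  R → 6
  S → 6
  (R ⋈[e=g] S) → 5
  R → 6
  S → 6
  (R ⋈[d=g] S) → 3
  π[e,d,g,v,w]((R ⋈[d=g] S)) → 3
  ((R ⋈[e=g] S) − π[e,d,g,v,w]((R ⋈[d=g] S))) → 4
  γ[d; MIN(g)→a](((R ⋈[e=g] S) − π[e,d,g,v,w]((R ⋈[d=g] S)))) → 2
  σ[a=7](γ[d; MIN(g)→a](((R ⋈[e=g] S) − π[e,d,g,v,w]((R ⋈[d=g] S))))) → 1

|E| = 1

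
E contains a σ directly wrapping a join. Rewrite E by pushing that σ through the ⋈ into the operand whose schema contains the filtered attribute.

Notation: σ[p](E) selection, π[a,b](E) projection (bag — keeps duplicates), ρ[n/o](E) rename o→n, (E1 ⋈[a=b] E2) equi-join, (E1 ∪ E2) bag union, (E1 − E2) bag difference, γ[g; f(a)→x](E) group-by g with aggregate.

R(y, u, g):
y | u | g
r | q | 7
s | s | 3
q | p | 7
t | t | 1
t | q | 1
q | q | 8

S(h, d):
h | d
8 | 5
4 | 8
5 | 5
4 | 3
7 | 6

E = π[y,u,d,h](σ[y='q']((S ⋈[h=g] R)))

σ filters on y, owned by the right side.
E' = π[y,u,d,h]((S ⋈[h=g] σ[y='q'](R)))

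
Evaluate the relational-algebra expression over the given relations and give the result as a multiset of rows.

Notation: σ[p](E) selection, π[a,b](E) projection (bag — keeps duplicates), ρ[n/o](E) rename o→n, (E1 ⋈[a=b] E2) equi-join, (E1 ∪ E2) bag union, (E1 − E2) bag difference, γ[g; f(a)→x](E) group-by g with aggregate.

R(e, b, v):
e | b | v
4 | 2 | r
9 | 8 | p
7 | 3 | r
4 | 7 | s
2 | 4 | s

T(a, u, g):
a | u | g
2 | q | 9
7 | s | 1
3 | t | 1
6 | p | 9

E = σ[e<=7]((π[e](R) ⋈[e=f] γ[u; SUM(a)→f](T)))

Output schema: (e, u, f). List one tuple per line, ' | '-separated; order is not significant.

Row counts bottom-up:
  R → 5
  π[e](R) → 5
  T → 4
  γ[u; SUM(a)→f](T) → 4
  (π[e](R) ⋈[e=f] γ[u; SUM(a)→f](T)) → 2
  σ[e<=7]((π[e](R) ⋈[e=f] γ[u; SUM(a)→f](T))) → 2

== RESULT ==
e | u | f
2 | q | 2
7 | s | 7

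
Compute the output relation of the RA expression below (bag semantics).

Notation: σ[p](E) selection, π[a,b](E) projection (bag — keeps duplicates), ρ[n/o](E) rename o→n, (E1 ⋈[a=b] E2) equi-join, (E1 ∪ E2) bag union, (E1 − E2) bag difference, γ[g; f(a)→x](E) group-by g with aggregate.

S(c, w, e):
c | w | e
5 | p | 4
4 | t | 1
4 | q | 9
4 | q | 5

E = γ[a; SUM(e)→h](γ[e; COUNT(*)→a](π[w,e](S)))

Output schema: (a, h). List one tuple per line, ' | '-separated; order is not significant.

Subexpression sizes:
  S → 4
  π[w,e](S) → 4
  γ[e; COUNT(*)→a](π[w,e](S)) → 4
  γ[a; SUM(e)→h](γ[e; COUNT(*)→a](π[w,e](S))) → 1

== RESULT ==
a | h
1 | 19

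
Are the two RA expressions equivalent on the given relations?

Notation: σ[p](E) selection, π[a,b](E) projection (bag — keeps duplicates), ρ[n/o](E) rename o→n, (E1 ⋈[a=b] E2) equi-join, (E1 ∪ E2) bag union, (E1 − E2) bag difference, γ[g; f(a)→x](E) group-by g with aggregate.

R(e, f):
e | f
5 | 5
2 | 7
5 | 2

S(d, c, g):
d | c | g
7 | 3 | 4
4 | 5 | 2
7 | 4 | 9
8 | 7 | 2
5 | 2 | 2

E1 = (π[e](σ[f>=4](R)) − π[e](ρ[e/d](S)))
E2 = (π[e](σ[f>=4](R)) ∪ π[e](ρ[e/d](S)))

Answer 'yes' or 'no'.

E1 row counts bottom-up:
  R → 3
  σ[f>=4](R) → 2
  π[e](σ[f>=4](R)) → 2
  S → 5
  ρ[e/d](S) → 5
  π[e](ρ[e/d](S)) → 5
  (π[e](σ[f>=4](R)) − π[e](ρ[e/d](S))) → 1
E2 row counts bottom-up:
  R → 3
  σ[f>=4](R) → 2
  π[e](σ[f>=4](R)) → 2
  S → 5
  ρ[e/d](S) → 5
  π[e](ρ[e/d](S)) → 5
  (π[e](σ[f>=4](R)) ∪ π[e](ρ[e/d](S))) → 7

E1 result:
e
2
E2 result:
e
2
4
5
5
7
7
8
Witness: (7,) appears 0× in E1 but 2× in E2.

no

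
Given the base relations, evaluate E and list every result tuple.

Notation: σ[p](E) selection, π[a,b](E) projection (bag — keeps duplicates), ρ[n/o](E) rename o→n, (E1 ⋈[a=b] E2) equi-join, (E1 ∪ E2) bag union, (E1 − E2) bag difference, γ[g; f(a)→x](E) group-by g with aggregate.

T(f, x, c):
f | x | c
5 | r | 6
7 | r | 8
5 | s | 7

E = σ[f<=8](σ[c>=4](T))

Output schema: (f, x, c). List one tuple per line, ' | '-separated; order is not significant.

Stepwise |·|:
  T → 3
  σ[c>=4](T) → 3
  σ[f<=8](σ[c>=4](T)) → 3

== RESULT ==
f | x | c
5 | r | 6
5 | s | 7
7 | r | 8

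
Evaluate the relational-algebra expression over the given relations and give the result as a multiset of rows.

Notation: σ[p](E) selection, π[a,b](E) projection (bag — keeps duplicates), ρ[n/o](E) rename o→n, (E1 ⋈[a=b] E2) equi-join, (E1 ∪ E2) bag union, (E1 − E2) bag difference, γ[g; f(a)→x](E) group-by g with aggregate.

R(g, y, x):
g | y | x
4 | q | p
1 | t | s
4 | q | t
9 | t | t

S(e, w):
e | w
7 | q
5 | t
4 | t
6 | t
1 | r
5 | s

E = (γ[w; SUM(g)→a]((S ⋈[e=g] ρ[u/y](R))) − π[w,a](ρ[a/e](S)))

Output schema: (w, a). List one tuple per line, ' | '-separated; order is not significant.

Row counts bottom-up:
  S → 6
  R → 4
  ρ[u/y](R) → 4
  (S ⋈[e=g] ρ[u/y](R)) → 3
  γ[w; SUM(g)→a]((S ⋈[e=g] ρ[u/y](R))) → 2
  S → 6
  ρ[a/e](S) → 6
  π[w,a](ρ[a/e](S)) → 6
  (γ[w; SUM(g)→a]((S ⋈[e=g] ρ[u/y](R))) − π[w,a](ρ[a/e](S))) → 1

== RESULT ==
w | a
t | 8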